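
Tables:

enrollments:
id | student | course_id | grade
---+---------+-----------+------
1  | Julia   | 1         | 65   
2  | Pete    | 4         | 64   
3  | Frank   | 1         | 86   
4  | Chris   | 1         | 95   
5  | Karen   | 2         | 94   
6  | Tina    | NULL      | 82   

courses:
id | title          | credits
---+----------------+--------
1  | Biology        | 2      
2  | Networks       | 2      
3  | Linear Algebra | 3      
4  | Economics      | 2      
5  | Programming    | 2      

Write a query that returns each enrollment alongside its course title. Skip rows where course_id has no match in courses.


INNER JOIN keeps only enrollments rows whose course_id matches an id in courses. Walk through each enrollment:
  - enrollment 1 (Julia): course_id=1 -> matches Biology
  - enrollment 2 (Pete): course_id=4 -> matches Economics
  - enrollment 3 (Frank): course_id=1 -> matches Biology
  - enrollment 4 (Chris): course_id=1 -> matches Biology
  - enrollment 5 (Karen): course_id=2 -> matches Networks
  - enrollment 6 (Tina): course_id=NULL, no match -> dropped
So 1 of 6 rows is dropped.

SQL:
SELECT a.student, b.title AS course
FROM enrollments a
INNER JOIN courses b ON a.course_id = b.id

Result:
student | course   
--------+----------
Julia   | Biology  
Pete    | Economics
Frank   | Biology  
Chris   | Biology  
Karen   | Networks 


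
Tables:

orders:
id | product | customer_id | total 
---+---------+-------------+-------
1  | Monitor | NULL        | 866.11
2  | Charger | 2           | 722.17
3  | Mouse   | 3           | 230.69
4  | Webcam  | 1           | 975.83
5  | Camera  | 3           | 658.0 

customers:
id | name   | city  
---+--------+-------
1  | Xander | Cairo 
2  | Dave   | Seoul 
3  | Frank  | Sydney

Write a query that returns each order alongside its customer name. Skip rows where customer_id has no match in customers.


INNER JOIN keeps only orders rows whose customer_id matches an id in customers. Walk through each order:
  - order 1 (Monitor): customer_id=NULL, no match -> dropped
  - order 2 (Charger): customer_id=2 -> matches Dave
  - order 3 (Mouse): customer_id=3 -> matches Frank
  - order 4 (Webcam): customer_id=1 -> matches Xander
  - order 5 (Camera): customer_id=3 -> matches Frank
So 1 of 5 rows is dropped.

SQL:
SELECT a.product, b.name AS customer
FROM orders a
INNER JOIN customers b ON a.customer_id = b.id

Result:
product | customer
--------+---------
Charger | Dave    
Mouse   | Frank   
Webcam  | Xander  
Camera  | Frank   


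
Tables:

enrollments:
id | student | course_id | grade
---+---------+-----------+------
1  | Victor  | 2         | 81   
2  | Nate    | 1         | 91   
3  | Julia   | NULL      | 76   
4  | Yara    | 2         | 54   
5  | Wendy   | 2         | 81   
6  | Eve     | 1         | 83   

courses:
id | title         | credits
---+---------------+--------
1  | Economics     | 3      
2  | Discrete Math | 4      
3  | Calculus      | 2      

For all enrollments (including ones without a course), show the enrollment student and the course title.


LEFT JOIN keeps every row from enrollments (the left table); where course_id has no match in courses, the course columns become NULL. Walk through each enrollment:
  - enrollment 1 (Victor): course_id=2 -> matches Discrete Math
  - enrollment 2 (Nate): course_id=1 -> matches Economics
  - enrollment 3 (Julia): course_id=NULL, no match -> kept with NULL
  - enrollment 4 (Yara): course_id=2 -> matches Discrete Math
  - enrollment 5 (Wendy): course_id=2 -> matches Discrete Math
  - enrollment 6 (Eve): course_id=1 -> matches Economics
All 6 rows appear; 1 has NULL course.

SQL:
SELECT a.student, b.title AS course
FROM enrollments a
LEFT JOIN courses b ON a.course_id = b.id

Result:
student | course       
--------+--------------
Victor  | Discrete Math
Nate    | Economics    
Julia   | NULL         
Yara    | Discrete Math
Wendy   | Discrete Math
Eve     | Economics    


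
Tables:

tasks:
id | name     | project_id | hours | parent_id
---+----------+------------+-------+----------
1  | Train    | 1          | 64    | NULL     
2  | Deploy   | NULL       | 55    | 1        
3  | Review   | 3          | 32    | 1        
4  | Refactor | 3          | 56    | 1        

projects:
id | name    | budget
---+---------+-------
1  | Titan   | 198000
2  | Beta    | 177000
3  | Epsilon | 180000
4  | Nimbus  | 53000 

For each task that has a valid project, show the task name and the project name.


INNER JOIN keeps only tasks rows whose project_id matches an id in projects. Walk through each task:
  - task 1 (Train): project_id=1 -> matches Titan
  - task 2 (Deploy): project_id=NULL, no match -> dropped
  - task 3 (Review): project_id=3 -> matches Epsilon
  - task 4 (Refactor): project_id=3 -> matches Epsilon
So 1 of 4 rows is dropped.

SQL:
SELECT a.name, b.name AS project
FROM tasks a
INNER JOIN projects b ON a.project_id = b.id

Result:
name     | project
---------+--------
Train    | Titan  
Review   | Epsilon
Refactor | Epsilon


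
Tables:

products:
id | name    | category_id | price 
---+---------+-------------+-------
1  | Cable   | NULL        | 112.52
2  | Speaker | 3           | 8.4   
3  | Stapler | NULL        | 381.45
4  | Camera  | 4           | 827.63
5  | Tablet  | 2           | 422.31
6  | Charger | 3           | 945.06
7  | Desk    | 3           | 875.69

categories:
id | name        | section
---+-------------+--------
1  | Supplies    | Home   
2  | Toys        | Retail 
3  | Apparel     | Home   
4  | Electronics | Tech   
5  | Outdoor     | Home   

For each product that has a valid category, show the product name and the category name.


INNER JOIN keeps only products rows whose category_id matches an id in categories. Walk through each product:
  - product 1 (Cable): category_id=NULL, no match -> dropped
  - product 2 (Speaker): category_id=3 -> matches Apparel
  - product 3 (Stapler): category_id=NULL, no match -> dropped
  - product 4 (Camera): category_id=4 -> matches Electronics
  - product 5 (Tablet): category_id=2 -> matches Toys
  - product 6 (Charger): category_id=3 -> matches Apparel
  - product 7 (Desk): category_id=3 -> matches Apparel
So 2 of 7 rows are dropped.

SQL:
SELECT a.name, b.name AS category
FROM products a
INNER JOIN categories b ON a.category_id = b.id

Result:
name    | category   
--------+------------
Speaker | Apparel    
Camera  | Electronics
Tablet  | Toys       
Charger | Apparel    
Desk    | Apparel    


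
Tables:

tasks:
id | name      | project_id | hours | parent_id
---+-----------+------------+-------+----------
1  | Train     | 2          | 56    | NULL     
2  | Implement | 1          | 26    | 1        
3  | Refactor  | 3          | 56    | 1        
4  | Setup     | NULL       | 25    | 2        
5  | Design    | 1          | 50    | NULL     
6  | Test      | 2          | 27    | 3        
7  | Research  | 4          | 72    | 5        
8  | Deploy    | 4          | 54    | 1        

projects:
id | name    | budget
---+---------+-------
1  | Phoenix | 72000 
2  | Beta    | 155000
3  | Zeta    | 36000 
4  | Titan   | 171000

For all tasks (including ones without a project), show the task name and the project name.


LEFT JOIN keeps every row from tasks (the left table); where project_id has no match in projects, the project columns become NULL. Walk through each task:
  - task 1 (Train): project_id=2 -> matches Beta
  - task 2 (Implement): project_id=1 -> matches Phoenix
  - task 3 (Refactor): project_id=3 -> matches Zeta
  - task 4 (Setup): project_id=NULL, no match -> kept with NULL
  - task 5 (Design): project_id=1 -> matches Phoenix
  - task 6 (Test): project_id=2 -> matches Beta
  - task 7 (Research): project_id=4 -> matches Titan
  - task 8 (Deploy): project_id=4 -> matches Titan
All 8 rows appear; 1 has NULL project.

SQL:
SELECT a.name, b.name AS project
FROM tasks a
LEFT JOIN projects b ON a.project_id = b.id

Result:
name      | project
----------+--------
Train     | Beta   
Implement | Phoenix
Refactor  | Zeta   
Setup     | NULL   
Design    | Phoenix
Test      | Beta   
Research  | Titan  
Deploy    | Titan  


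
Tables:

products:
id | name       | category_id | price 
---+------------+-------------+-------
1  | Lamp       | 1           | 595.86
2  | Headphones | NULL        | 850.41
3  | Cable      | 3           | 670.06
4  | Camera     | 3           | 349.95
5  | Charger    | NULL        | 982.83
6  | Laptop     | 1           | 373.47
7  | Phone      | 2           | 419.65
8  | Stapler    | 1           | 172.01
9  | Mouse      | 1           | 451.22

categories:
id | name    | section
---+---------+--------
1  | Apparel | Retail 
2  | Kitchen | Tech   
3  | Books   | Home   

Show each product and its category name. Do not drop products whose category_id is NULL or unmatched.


LEFT JOIN keeps every row from products (the left table); where category_id has no match in categories, the category columns become NULL. Walk through each product:
  - product 1 (Lamp): category_id=1 -> matches Apparel
  - product 2 (Headphones): category_id=NULL, no match -> kept with NULL
  - product 3 (Cable): category_id=3 -> matches Books
  - product 4 (Camera): category_id=3 -> matches Books
  - product 5 (Charger): category_id=NULL, no match -> kept with NULL
  - product 6 (Laptop): category_id=1 -> matches Apparel
  - product 7 (Phone): category_id=2 -> matches Kitchen
  - product 8 (Stapler): category_id=1 -> matches Apparel
  - product 9 (Mouse): category_id=1 -> matches Apparel
All 9 rows appear; 2 have NULL category.

SQL:
SELECT a.name, b.name AS category
FROM products a
LEFT JOIN categories b ON a.category_id = b.id

Result:
name       | category
-----------+---------
Lamp       | Apparel 
Headphones | NULL    
Cable      | Books   
Camera     | Books   
Charger    | NULL    
Laptop     | Apparel 
Phone      | Kitchen 
Stapler    | Apparel 
Mouse      | Apparel 


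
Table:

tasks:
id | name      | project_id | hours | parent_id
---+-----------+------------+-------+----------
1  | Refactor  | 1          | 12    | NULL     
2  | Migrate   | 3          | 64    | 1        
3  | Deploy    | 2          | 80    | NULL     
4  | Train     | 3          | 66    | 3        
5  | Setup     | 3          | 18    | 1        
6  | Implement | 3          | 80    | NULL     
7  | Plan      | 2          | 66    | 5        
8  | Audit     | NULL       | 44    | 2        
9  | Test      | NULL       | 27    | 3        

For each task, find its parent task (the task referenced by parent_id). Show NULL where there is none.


This is a self-join: tasks is joined to a second copy of itself, matching each row's parent_id to another row's id. Use LEFT JOIN so rows with parent_id=NULL are kept.
  - task 1 (Refactor): parent_id=NULL -> NULL
  - task 2 (Migrate): parent_id=1 -> Refactor
  - task 3 (Deploy): parent_id=NULL -> NULL
  - task 4 (Train): parent_id=3 -> Deploy
  - task 5 (Setup): parent_id=1 -> Refactor
  - task 6 (Implement): parent_id=NULL -> NULL
  - task 7 (Plan): parent_id=5 -> Setup
  - task 8 (Audit): parent_id=2 -> Migrate
  - task 9 (Test): parent_id=3 -> Deploy

SQL:
SELECT a.name AS item, b.name AS parent
FROM tasks a
LEFT JOIN tasks b ON a.parent_id = b.id

Result:
item      | parent  
----------+---------
Refactor  | NULL    
Migrate   | Refactor
Deploy    | NULL    
Train     | Deploy  
Setup     | Refactor
Implement | NULL    
Plan      | Setup   
Audit     | Migrate 
Test      | Deploy  


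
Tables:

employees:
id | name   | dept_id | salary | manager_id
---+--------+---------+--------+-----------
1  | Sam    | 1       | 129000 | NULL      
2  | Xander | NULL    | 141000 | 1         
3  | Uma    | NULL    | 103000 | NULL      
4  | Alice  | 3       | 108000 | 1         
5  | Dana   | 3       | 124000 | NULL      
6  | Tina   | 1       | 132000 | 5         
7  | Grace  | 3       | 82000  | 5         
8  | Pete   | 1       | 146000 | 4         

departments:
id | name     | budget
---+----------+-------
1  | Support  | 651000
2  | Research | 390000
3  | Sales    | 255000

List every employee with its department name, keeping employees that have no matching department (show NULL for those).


LEFT JOIN keeps every row from employees (the left table); where dept_id has no match in departments, the department columns become NULL. Walk through each employee:
  - employee 1 (Sam): dept_id=1 -> matches Support
  - employee 2 (Xander): dept_id=NULL, no match -> kept with NULL
  - employee 3 (Uma): dept_id=NULL, no match -> kept with NULL
  - employee 4 (Alice): dept_id=3 -> matches Sales
  - employee 5 (Dana): dept_id=3 -> matches Sales
  - employee 6 (Tina): dept_id=1 -> matches Support
  - employee 7 (Grace): dept_id=3 -> matches Sales
  - employee 8 (Pete): dept_id=1 -> matches Support
All 8 rows appear; 2 have NULL department.

SQL:
SELECT a.name, b.name AS department
FROM employees a
LEFT JOIN departments b ON a.dept_id = b.id

Result:
name   | department
-------+-----------
Sam    | Support   
Xander | NULL      
Uma    | NULL      
Alice  | Sales     
Dana   | Sales     
Tina   | Support   
Grace  | Sales     
Pete   | Support   


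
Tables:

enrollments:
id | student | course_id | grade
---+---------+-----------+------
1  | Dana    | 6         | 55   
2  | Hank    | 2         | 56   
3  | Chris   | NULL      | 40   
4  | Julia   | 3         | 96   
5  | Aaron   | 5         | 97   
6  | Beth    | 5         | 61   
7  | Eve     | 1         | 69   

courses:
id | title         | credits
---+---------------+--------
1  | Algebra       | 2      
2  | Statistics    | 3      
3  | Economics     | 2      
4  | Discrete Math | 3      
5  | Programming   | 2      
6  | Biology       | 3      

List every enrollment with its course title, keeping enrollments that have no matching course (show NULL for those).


LEFT JOIN keeps every row from enrollments (the left table); where course_id has no match in courses, the course columns become NULL. Walk through each enrollment:
  - enrollment 1 (Dana): course_id=6 -> matches Biology
  - enrollment 2 (Hank): course_id=2 -> matches Statistics
  - enrollment 3 (Chris): course_id=NULL, no match -> kept with NULL
  - enrollment 4 (Julia): course_id=3 -> matches Economics
  - enrollment 5 (Aaron): course_id=5 -> matches Programming
  - enrollment 6 (Beth): course_id=5 -> matches Programming
  - enrollment 7 (Eve): course_id=1 -> matches Algebra
All 7 rows appear; 1 has NULL course.

SQL:
SELECT a.student, b.title AS course
FROM enrollments a
LEFT JOIN courses b ON a.course_id = b.id

Result:
student | course     
--------+------------
Dana    | Biology    
Hank    | Statistics 
Chris   | NULL       
Julia   | Economics  
Aaron   | Programming
Beth    | Programming
Eve     | Algebra    


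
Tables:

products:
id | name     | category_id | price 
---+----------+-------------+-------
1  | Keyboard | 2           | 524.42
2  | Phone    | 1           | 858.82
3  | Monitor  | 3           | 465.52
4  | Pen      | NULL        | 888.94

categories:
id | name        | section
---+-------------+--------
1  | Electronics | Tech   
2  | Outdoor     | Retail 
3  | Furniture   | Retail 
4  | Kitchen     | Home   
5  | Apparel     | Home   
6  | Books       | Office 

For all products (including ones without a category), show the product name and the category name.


LEFT JOIN keeps every row from products (the left table); where category_id has no match in categories, the category columns become NULL. Walk through each product:
  - product 1 (Keyboard): category_id=2 -> matches Outdoor
  - product 2 (Phone): category_id=1 -> matches Electronics
  - product 3 (Monitor): category_id=3 -> matches Furniture
  - product 4 (Pen): category_id=NULL, no match -> kept with NULL
All 4 rows appear; 1 has NULL category.

SQL:
SELECT a.name, b.name AS category
FROM products a
LEFT JOIN categories b ON a.category_id = b.id

Result:
name     | category   
---------+------------
Keyboard | Outdoor    
Phone    | Electronics
Monitor  | Furniture  
Pen      | NULL       


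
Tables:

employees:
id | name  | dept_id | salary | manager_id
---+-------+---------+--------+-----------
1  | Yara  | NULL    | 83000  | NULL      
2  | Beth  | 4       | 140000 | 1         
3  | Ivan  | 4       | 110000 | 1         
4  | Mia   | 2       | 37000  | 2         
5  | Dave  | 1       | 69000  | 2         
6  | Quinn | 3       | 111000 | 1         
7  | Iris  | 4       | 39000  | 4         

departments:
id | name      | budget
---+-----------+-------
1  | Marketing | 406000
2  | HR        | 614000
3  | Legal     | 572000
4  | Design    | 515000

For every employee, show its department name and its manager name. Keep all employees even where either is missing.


Two LEFT JOINs from the same base table employees: one to departments via dept_id, one to employees itself via manager_id. Both are LEFT so every employee is preserved.
Match against departments:
  - employee 1 (Yara): dept_id=NULL, no match -> kept with NULL
  - employee 2 (Beth): dept_id=4 -> matches Design
  - employee 3 (Ivan): dept_id=4 -> matches Design
  - employee 4 (Mia): dept_id=2 -> matches HR
  - employee 5 (Dave): dept_id=1 -> matches Marketing
  - employee 6 (Quinn): dept_id=3 -> matches Legal
  - employee 7 (Iris): dept_id=4 -> matches Design
Match against employees (self):
  - employee 1 (Yara): manager_id=NULL -> NULL
  - employee 2 (Beth): manager_id=1 -> Yara
  - employee 3 (Ivan): manager_id=1 -> Yara
  - employee 4 (Mia): manager_id=2 -> Beth
  - employee 5 (Dave): manager_id=2 -> Beth
  - employee 6 (Quinn): manager_id=1 -> Yara
  - employee 7 (Iris): manager_id=4 -> Mia

SQL:
SELECT a.name, b.name AS department, c.name AS manager
FROM employees a
LEFT JOIN departments b ON a.dept_id = b.id
LEFT JOIN employees c ON a.manager_id = c.id

Result:
name  | department | manager
------+------------+--------
Yara  | NULL       | NULL   
Beth  | Design     | Yara   
Ivan  | Design     | Yara   
Mia   | HR         | Beth   
Dave  | Marketing  | Beth   
Quinn | Legal      | Yara   
Iris  | Design     | Mia    


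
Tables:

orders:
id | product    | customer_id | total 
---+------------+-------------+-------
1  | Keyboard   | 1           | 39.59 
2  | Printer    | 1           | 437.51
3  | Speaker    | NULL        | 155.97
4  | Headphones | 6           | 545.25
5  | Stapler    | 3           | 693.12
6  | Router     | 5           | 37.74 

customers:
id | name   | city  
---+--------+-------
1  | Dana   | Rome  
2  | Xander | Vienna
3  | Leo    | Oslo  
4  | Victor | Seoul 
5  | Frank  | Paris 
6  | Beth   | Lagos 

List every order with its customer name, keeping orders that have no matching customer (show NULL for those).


LEFT JOIN keeps every row from orders (the left table); where customer_id has no match in customers, the customer columns become NULL. Walk through each order:
  - order 1 (Keyboard): customer_id=1 -> matches Dana
  - order 2 (Printer): customer_id=1 -> matches Dana
  - order 3 (Speaker): customer_id=NULL, no match -> kept with NULL
  - order 4 (Headphones): customer_id=6 -> matches Beth
  - order 5 (Stapler): customer_id=3 -> matches Leo
  - order 6 (Router): customer_id=5 -> matches Frank
All 6 rows appear; 1 has NULL customer.

SQL:
SELECT a.product, b.name AS customer
FROM orders a
LEFT JOIN customers b ON a.customer_id = b.id

Result:
product    | customer
-----------+---------
Keyboard   | Dana    
Printer    | Dana    
Speaker    | NULL    
Headphones | Beth    
Stapler    | Leo     
Router     | Frank   


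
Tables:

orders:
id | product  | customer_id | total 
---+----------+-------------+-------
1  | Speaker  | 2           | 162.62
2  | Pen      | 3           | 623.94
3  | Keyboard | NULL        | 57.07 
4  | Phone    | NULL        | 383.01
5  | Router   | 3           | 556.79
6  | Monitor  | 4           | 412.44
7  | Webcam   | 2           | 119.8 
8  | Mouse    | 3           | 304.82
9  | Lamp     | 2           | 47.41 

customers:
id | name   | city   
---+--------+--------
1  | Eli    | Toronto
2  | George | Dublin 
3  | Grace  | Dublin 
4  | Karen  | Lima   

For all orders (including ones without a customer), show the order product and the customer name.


LEFT JOIN keeps every row from orders (the left table); where customer_id has no match in customers, the customer columns become NULL. Walk through each order:
  - order 1 (Speaker): customer_id=2 -> matches George
  - order 2 (Pen): customer_id=3 -> matches Grace
  - order 3 (Keyboard): customer_id=NULL, no match -> kept with NULL
  - order 4 (Phone): customer_id=NULL, no match -> kept with NULL
  - order 5 (Router): customer_id=3 -> matches Grace
  - order 6 (Monitor): customer_id=4 -> matches Karen
  - order 7 (Webcam): customer_id=2 -> matches George
  - order 8 (Mouse): customer_id=3 -> matches Grace
  - order 9 (Lamp): customer_id=2 -> matches George
All 9 rows appear; 2 have NULL customer.

SQL:
SELECT a.product, b.name AS customer
FROM orders a
LEFT JOIN customers b ON a.customer_id = b.id

Result:
product  | customer
---------+---------
Speaker  | George  
Pen      | Grace   
Keyboard | NULL    
Phone    | NULL    
Router   | Grace   
Monitor  | Karen   
Webcam   | George  
Mouse    | Grace   
Lamp     | George  


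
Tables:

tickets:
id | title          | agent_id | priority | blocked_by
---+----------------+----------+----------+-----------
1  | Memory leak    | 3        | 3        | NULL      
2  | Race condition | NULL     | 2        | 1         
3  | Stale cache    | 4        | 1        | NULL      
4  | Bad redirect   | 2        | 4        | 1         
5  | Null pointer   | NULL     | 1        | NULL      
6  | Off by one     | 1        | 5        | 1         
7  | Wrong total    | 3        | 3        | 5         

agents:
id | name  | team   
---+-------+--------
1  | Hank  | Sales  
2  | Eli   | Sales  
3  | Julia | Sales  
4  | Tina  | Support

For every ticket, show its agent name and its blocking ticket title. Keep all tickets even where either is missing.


Two LEFT JOINs from the same base table tickets: one to agents via agent_id, one to tickets itself via blocked_by. Both are LEFT so every ticket is preserved.
Match against agents:
  - ticket 1 (Memory leak): agent_id=3 -> matches Julia
  - ticket 2 (Race condition): agent_id=NULL, no match -> kept with NULL
  - ticket 3 (Stale cache): agent_id=4 -> matches Tina
  - ticket 4 (Bad redirect): agent_id=2 -> matches Eli
  - ticket 5 (Null pointer): agent_id=NULL, no match -> kept with NULL
  - ticket 6 (Off by one): agent_id=1 -> matches Hank
  - ticket 7 (Wrong total): agent_id=3 -> matches Julia
Match against tickets (self):
  - ticket 1 (Memory leak): blocked_by=NULL -> NULL
  - ticket 2 (Race condition): blocked_by=1 -> Memory leak
  - ticket 3 (Stale cache): blocked_by=NULL -> NULL
  - ticket 4 (Bad redirect): blocked_by=1 -> Memory leak
  - ticket 5 (Null pointer): blocked_by=NULL -> NULL
  - ticket 6 (Off by one): blocked_by=1 -> Memory leak
  - ticket 7 (Wrong total): blocked_by=5 -> Null pointer

SQL:
SELECT a.title, b.name AS agent, c.title AS blocked_by
FROM tickets a
LEFT JOIN agents b ON a.agent_id = b.id
LEFT JOIN tickets c ON a.blocked_by = c.id

Result:
title          | agent | blocked_by  
---------------+-------+-------------
Memory leak    | Julia | NULL        
Race condition | NULL  | Memory leak 
Stale cache    | Tina  | NULL        
Bad redirect   | Eli   | Memory leak 
Null pointer   | NULL  | NULL        
Off by one     | Hank  | Memory leak 
Wrong total    | Julia | Null pointer


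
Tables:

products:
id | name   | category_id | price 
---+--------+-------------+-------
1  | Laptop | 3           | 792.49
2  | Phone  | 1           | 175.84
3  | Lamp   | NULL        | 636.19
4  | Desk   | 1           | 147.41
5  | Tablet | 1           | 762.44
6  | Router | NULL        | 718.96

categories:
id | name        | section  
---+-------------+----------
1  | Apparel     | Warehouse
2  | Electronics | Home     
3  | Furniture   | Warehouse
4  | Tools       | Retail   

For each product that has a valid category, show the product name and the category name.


INNER JOIN keeps only products rows whose category_id matches an id in categories. Walk through each product:
  - product 1 (Laptop): category_id=3 -> matches Furniture
  - product 2 (Phone): category_id=1 -> matches Apparel
  - product 3 (Lamp): category_id=NULL, no match -> dropped
  - product 4 (Desk): category_id=1 -> matches Apparel
  - product 5 (Tablet): category_id=1 -> matches Apparel
  - product 6 (Router): category_id=NULL, no match -> dropped
So 2 of 6 rows are dropped.

SQL:
SELECT a.name, b.name AS category
FROM products a
INNER JOIN categories b ON a.category_id = b.id

Result:
name   | category 
-------+----------
Laptop | Furniture
Phone  | Apparel  
Desk   | Apparel  
Tablet | Apparel  


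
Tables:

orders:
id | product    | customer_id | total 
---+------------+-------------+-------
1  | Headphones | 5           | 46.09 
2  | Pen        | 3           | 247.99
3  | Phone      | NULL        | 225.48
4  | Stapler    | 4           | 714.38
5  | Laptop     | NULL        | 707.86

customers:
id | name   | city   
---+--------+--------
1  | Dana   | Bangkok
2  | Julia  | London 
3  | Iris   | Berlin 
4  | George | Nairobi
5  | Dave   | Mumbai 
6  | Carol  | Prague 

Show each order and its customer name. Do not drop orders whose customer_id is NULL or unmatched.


LEFT JOIN keeps every row from orders (the left table); where customer_id has no match in customers, the customer columns become NULL. Walk through each order:
  - order 1 (Headphones): customer_id=5 -> matches Dave
  - order 2 (Pen): customer_id=3 -> matches Iris
  - order 3 (Phone): customer_id=NULL, no match -> kept with NULL
  - order 4 (Stapler): customer_id=4 -> matches George
  - order 5 (Laptop): customer_id=NULL, no match -> kept with NULL
All 5 rows appear; 2 have NULL customer.

SQL:
SELECT a.product, b.name AS customer
FROM orders a
LEFT JOIN customers b ON a.customer_id = b.id

Result:
product    | customer
-----------+---------
Headphones | Dave    
Pen        | Iris    
Phone      | NULL    
Stapler    | George  
Laptop     | NULL    


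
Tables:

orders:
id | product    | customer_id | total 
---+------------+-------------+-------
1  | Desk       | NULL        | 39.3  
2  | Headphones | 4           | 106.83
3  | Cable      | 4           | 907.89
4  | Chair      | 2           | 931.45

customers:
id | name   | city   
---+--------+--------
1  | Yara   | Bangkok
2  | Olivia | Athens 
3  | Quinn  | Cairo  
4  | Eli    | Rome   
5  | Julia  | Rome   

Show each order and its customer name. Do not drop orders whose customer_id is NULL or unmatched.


LEFT JOIN keeps every row from orders (the left table); where customer_id has no match in customers, the customer columns become NULL. Walk through each order:
  - order 1 (Desk): customer_id=NULL, no match -> kept with NULL
  - order 2 (Headphones): customer_id=4 -> matches Eli
  - order 3 (Cable): customer_id=4 -> matches Eli
  - order 4 (Chair): customer_id=2 -> matches Olivia
All 4 rows appear; 1 has NULL customer.

SQL:
SELECT a.product, b.name AS customer
FROM orders a
LEFT JOIN customers b ON a.customer_id = b.id

Result:
product    | customer
-----------+---------
Desk       | NULL    
Headphones | Eli     
Cable      | Eli     
Chair      | Olivia  


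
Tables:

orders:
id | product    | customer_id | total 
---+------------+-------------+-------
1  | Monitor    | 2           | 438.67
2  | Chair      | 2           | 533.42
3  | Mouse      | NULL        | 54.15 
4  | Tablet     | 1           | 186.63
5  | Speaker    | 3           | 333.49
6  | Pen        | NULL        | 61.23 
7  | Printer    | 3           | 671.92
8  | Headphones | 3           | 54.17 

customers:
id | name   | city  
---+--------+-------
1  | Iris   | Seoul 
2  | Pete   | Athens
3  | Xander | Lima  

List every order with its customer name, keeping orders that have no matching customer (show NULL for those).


LEFT JOIN keeps every row from orders (the left table); where customer_id has no match in customers, the customer columns become NULL. Walk through each order:
  - order 1 (Monitor): customer_id=2 -> matches Pete
  - order 2 (Chair): customer_id=2 -> matches Pete
  - order 3 (Mouse): customer_id=NULL, no match -> kept with NULL
  - order 4 (Tablet): customer_id=1 -> matches Iris
  - order 5 (Speaker): customer_id=3 -> matches Xander
  - order 6 (Pen): customer_id=NULL, no match -> kept with NULL
  - order 7 (Printer): customer_id=3 -> matches Xander
  - order 8 (Headphones): customer_id=3 -> matches Xander
All 8 rows appear; 2 have NULL customer.

SQL:
SELECT a.product, b.name AS customer
FROM orders a
LEFT JOIN customers b ON a.customer_id = b.id

Result:
product    | customer
-----------+---------
Monitor    | Pete    
Chair      | Pete    
Mouse      | NULL    
Tablet     | Iris    
Speaker    | Xander  
Pen        | NULL    
Printer    | Xander  
Headphones | Xander  


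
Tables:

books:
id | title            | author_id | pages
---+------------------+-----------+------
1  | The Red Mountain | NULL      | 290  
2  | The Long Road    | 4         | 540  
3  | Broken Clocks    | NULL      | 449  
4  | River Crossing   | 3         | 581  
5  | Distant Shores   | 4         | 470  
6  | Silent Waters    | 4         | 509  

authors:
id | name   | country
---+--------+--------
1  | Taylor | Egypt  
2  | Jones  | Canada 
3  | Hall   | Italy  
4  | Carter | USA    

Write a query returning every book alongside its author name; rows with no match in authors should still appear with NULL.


LEFT JOIN keeps every row from books (the left table); where author_id has no match in authors, the author columns become NULL. Walk through each book:
  - book 1 (The Red Mountain): author_id=NULL, no match -> kept with NULL
  - book 2 (The Long Road): author_id=4 -> matches Carter
  - book 3 (Broken Clocks): author_id=NULL, no match -> kept with NULL
  - book 4 (River Crossing): author_id=3 -> matches Hall
  - book 5 (Distant Shores): author_id=4 -> matches Carter
  - book 6 (Silent Waters): author_id=4 -> matches Carter
All 6 rows appear; 2 have NULL author.

SQL:
SELECT a.title, b.name AS author
FROM books a
LEFT JOIN authors b ON a.author_id = b.id

Result:
title            | author
-----------------+-------
The Red Mountain | NULL  
The Long Road    | Carter
Broken Clocks    | NULL  
River Crossing   | Hall  
Distant Shores   | Carter
Silent Waters    | Carter


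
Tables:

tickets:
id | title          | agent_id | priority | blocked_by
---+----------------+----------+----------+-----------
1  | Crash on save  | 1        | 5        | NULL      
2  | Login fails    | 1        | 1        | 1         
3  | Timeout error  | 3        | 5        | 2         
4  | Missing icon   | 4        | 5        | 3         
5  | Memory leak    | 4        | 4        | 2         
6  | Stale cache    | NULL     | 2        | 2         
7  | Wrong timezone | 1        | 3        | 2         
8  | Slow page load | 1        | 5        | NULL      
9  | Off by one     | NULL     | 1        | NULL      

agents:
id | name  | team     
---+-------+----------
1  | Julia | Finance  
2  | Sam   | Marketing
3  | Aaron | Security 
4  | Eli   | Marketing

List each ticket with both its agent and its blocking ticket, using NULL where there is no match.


Two LEFT JOINs from the same base table tickets: one to agents via agent_id, one to tickets itself via blocked_by. Both are LEFT so every ticket is preserved.
Match against agents:
  - ticket 1 (Crash on save): agent_id=1 -> matches Julia
  - ticket 2 (Login fails): agent_id=1 -> matches Julia
  - ticket 3 (Timeout error): agent_id=3 -> matches Aaron
  - ticket 4 (Missing icon): agent_id=4 -> matches Eli
  - ticket 5 (Memory leak): agent_id=4 -> matches Eli
  - ticket 6 (Stale cache): agent_id=NULL, no match -> kept with NULL
  - ticket 7 (Wrong timezone): agent_id=1 -> matches Julia
  - ticket 8 (Slow page load): agent_id=1 -> matches Julia
  - ticket 9 (Off by one): agent_id=NULL, no match -> kept with NULL
Match against tickets (self):
  - ticket 1 (Crash on save): blocked_by=NULL -> NULL
  - ticket 2 (Login fails): blocked_by=1 -> Crash on save
  - ticket 3 (Timeout error): blocked_by=2 -> Login fails
  - ticket 4 (Missing icon): blocked_by=3 -> Timeout error
  - ticket 5 (Memory leak): blocked_by=2 -> Login fails
  - ticket 6 (Stale cache): blocked_by=2 -> Login fails
  - ticket 7 (Wrong timezone): blocked_by=2 -> Login fails
  - ticket 8 (Slow page load): blocked_by=NULL -> NULL
  - ticket 9 (Off by one): blocked_by=NULL -> NULL

SQL:
SELECT a.title, b.name AS agent, c.title AS blocked_by
FROM tickets a
LEFT JOIN agents b ON a.agent_id = b.id
LEFT JOIN tickets c ON a.blocked_by = c.id

Result:
title          | agent | blocked_by   
---------------+-------+--------------
Crash on save  | Julia | NULL         
Login fails    | Julia | Crash on save
Timeout error  | Aaron | Login fails  
Missing icon   | Eli   | Timeout error
Memory leak    | Eli   | Login fails  
Stale cache    | NULL  | Login fails  
Wrong timezone | Julia | Login fails  
Slow page load | Julia | NULL         
Off by one     | NULL  | NULL         


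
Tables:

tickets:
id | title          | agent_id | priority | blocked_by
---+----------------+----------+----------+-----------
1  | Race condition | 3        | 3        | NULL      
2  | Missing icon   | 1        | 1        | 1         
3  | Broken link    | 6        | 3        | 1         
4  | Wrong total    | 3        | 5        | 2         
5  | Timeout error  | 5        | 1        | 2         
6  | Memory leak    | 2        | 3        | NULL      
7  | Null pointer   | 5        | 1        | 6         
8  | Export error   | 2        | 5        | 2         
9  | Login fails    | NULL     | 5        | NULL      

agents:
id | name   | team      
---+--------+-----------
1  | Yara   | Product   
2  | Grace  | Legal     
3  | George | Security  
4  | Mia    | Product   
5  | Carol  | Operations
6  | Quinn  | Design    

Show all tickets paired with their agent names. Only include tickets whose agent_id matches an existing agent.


INNER JOIN keeps only tickets rows whose agent_id matches an id in agents. Walk through each ticket:
  - ticket 1 (Race condition): agent_id=3 -> matches George
  - ticket 2 (Missing icon): agent_id=1 -> matches Yara
  - ticket 3 (Broken link): agent_id=6 -> matches Quinn
  - ticket 4 (Wrong total): agent_id=3 -> matches George
  - ticket 5 (Timeout error): agent_id=5 -> matches Carol
  - ticket 6 (Memory leak): agent_id=2 -> matches Grace
  - ticket 7 (Null pointer): agent_id=5 -> matches Carol
  - ticket 8 (Export error): agent_id=2 -> matches Grace
  - ticket 9 (Login fails): agent_id=NULL, no match -> dropped
So 1 of 9 rows is dropped.

SQL:
SELECT a.title, b.name AS agent
FROM tickets a
INNER JOIN agents b ON a.agent_id = b.id

Result:
title          | agent 
---------------+-------
Race condition | George
Missing icon   | Yara  
Broken link    | Quinn 
Wrong total    | George
Timeout error  | Carol 
Memory leak    | Grace 
Null pointer   | Carol 
Export error   | Grace 


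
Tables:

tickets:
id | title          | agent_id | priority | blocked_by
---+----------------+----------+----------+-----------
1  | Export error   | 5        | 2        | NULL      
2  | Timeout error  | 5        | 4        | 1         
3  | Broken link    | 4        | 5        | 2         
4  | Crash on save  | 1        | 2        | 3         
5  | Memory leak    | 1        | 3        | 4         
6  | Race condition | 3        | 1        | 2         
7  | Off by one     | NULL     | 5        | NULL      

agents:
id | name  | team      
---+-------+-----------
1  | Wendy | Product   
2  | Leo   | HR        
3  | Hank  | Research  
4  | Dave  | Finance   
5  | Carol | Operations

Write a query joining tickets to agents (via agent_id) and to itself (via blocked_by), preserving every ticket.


Two LEFT JOINs from the same base table tickets: one to agents via agent_id, one to tickets itself via blocked_by. Both are LEFT so every ticket is preserved.
Match against agents:
  - ticket 1 (Export error): agent_id=5 -> matches Carol
  - ticket 2 (Timeout error): agent_id=5 -> matches Carol
  - ticket 3 (Broken link): agent_id=4 -> matches Dave
  - ticket 4 (Crash on save): agent_id=1 -> matches Wendy
  - ticket 5 (Memory leak): agent_id=1 -> matches Wendy
  - ticket 6 (Race condition): agent_id=3 -> matches Hank
  - ticket 7 (Off by one): agent_id=NULL, no match -> kept with NULL
Match against tickets (self):
  - ticket 1 (Export error): blocked_by=NULL -> NULL
  - ticket 2 (Timeout error): blocked_by=1 -> Export error
  - ticket 3 (Broken link): blocked_by=2 -> Timeout error
  - ticket 4 (Crash on save): blocked_by=3 -> Broken link
  - ticket 5 (Memory leak): blocked_by=4 -> Crash on save
  - ticket 6 (Race condition): blocked_by=2 -> Timeout error
  - ticket 7 (Off by one): blocked_by=NULL -> NULL

SQL:
SELECT a.title, b.name AS agent, c.title AS blocked_by
FROM tickets a
LEFT JOIN agents b ON a.agent_id = b.id
LEFT JOIN tickets c ON a.blocked_by = c.id

Result:
title          | agent | blocked_by   
---------------+-------+--------------
Export error   | Carol | NULL         
Timeout error  | Carol | Export error 
Broken link    | Dave  | Timeout error
Crash on save  | Wendy | Broken link  
Memory leak    | Wendy | Crash on save
Race condition | Hank  | Timeout error
Off by one     | NULL  | NULL         


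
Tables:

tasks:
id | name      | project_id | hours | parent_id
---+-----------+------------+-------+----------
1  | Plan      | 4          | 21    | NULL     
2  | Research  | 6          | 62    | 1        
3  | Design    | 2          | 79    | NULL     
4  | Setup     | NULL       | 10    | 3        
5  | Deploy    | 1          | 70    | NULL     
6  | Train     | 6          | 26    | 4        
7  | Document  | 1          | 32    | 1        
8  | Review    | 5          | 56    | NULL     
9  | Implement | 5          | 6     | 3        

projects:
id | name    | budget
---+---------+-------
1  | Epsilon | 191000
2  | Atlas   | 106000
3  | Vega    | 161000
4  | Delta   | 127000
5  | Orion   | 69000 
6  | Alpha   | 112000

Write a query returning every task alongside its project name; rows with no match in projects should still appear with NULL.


LEFT JOIN keeps every row from tasks (the left table); where project_id has no match in projects, the project columns become NULL. Walk through each task:
  - task 1 (Plan): project_id=4 -> matches Delta
  - task 2 (Research): project_id=6 -> matches Alpha
  - task 3 (Design): project_id=2 -> matches Atlas
  - task 4 (Setup): project_id=NULL, no match -> kept with NULL
  - task 5 (Deploy): project_id=1 -> matches Epsilon
  - task 6 (Train): project_id=6 -> matches Alpha
  - task 7 (Document): project_id=1 -> matches Epsilon
  - task 8 (Review): project_id=5 -> matches Orion
  - task 9 (Implement): project_id=5 -> matches Orion
All 9 rows appear; 1 has NULL project.

SQL:
SELECT a.name, b.name AS project
FROM tasks a
LEFT JOIN projects b ON a.project_id = b.id

Result:
name      | project
----------+--------
Plan      | Delta  
Research  | Alpha  
Design    | Atlas  
Setup     | NULL   
Deploy    | Epsilon
Train     | Alpha  
Document  | Epsilon
Review    | Orion  
Implement | Orion  


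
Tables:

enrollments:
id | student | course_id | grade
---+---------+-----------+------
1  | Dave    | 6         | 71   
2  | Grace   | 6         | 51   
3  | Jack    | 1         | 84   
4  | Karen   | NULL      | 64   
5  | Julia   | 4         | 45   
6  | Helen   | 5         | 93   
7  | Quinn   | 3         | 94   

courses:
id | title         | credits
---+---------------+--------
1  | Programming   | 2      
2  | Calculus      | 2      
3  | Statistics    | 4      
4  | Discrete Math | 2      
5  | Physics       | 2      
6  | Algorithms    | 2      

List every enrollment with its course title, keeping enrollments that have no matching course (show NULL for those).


LEFT JOIN keeps every row from enrollments (the left table); where course_id has no match in courses, the course columns become NULL. Walk through each enrollment:
  - enrollment 1 (Dave): course_id=6 -> matches Algorithms
  - enrollment 2 (Grace): course_id=6 -> matches Algorithms
  - enrollment 3 (Jack): course_id=1 -> matches Programming
  - enrollment 4 (Karen): course_id=NULL, no match -> kept with NULL
  - enrollment 5 (Julia): course_id=4 -> matches Discrete Math
  - enrollment 6 (Helen): course_id=5 -> matches Physics
  - enrollment 7 (Quinn): course_id=3 -> matches Statistics
All 7 rows appear; 1 has NULL course.

SQL:
SELECT a.student, b.title AS course
FROM enrollments a
LEFT JOIN courses b ON a.course_id = b.id

Result:
student | course       
--------+--------------
Dave    | Algorithms   
Grace   | Algorithms   
Jack    | Programming  
Karen   | NULL         
Julia   | Discrete Math
Helen   | Physics      
Quinn   | Statistics   
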